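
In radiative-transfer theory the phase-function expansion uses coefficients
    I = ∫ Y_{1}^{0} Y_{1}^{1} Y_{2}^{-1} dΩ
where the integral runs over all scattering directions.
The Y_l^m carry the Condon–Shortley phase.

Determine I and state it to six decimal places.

Rules hold: Σm=0, L=4 even, 0≤2≤2.
N = 3·3·5 = 45
Δ = 0!·2!·2!/5! = 1/30
Racah Σ t=0..0: t=0:+1/1 = 1/1
⇒ 3j(1 1 2; 0 0 0)² = 2/15, sgn +1
Racah Σ t=0..0: t=0:+1/2 = 1/2
⇒ 3j(1 1 2; 0 1 -1)² = 1/10, sgn -1
4πI² = N·(3j₀)²·(3jₘ)² = 3/5
I = -1·√(0.6/4π) = -0.21850969

-0.218510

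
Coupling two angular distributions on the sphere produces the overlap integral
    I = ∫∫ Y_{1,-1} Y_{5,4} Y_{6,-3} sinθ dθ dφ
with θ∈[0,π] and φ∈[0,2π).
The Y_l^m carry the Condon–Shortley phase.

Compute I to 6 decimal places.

m-sum 0 ✓  L=12 even ✓  4≤6≤6 ✓
Π(2lᵢ+1) = 3×11×13 = 429
triangle coeff Δ(1,5,6) = 1/858
Σ_t [0,0]: t=0:+1/14400 = 1/14400
(3j)²=6/143 [(1 5 6; 0 0 0)], sign=+1
Σ_t [0,0]: t=0:+1/725760 = 1/725760
(3j)²=1/286 [(1 5 6; -1 4 -3)], sign=-1
⇒ 4πI² = 9/143
I = (-1)√(9/143/(4π)) = -0.07076985

-0.070770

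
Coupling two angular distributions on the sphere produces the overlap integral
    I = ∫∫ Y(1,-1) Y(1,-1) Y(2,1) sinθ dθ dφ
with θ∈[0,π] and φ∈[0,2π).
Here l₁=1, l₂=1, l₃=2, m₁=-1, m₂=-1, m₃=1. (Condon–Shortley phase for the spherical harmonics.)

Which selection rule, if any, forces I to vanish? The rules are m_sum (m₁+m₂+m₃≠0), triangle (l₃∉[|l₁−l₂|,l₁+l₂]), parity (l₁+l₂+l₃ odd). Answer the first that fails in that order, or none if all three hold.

m_sum

m₁+m₂+m₃ = -1 − 1 + 1 = -1  ✗
triangle: |1−1|=0 ≤ l₃=2 ≤ 1+1=2
parity: l₁+l₂+l₃ = 4 is even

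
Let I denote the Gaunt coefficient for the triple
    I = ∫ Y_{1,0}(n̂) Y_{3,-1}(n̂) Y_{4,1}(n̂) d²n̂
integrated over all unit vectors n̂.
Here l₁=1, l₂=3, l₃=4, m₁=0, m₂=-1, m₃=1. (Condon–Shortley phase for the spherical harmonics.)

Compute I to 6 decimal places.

-0.238414

Rules hold: Σm=0, L=8 even, 2≤4≤4.
N = 3·7·9 = 189
Δ = 0!·2!·6!/9! = 1/252
Racah Σ t=0..0: t=0:+1/36 = 1/36
⇒ 3j(1 3 4; 0 0 0)² = 4/63, sgn +1
Racah Σ t=0..0: t=0:+1/48 = 1/48
⇒ 3j(1 3 4; 0 -1 1)² = 5/84, sgn -1
4πI² = N·(3j₀)²·(3jₘ)² = 5/7
I = -1·√(0.714286/4π) = -0.23841361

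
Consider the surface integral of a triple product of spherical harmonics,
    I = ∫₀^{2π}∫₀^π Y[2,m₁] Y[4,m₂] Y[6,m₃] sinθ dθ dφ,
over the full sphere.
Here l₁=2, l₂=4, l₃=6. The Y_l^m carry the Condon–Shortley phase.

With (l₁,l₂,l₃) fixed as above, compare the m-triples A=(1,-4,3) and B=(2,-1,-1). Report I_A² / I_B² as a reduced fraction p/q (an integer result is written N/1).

Same 2,4,6: normalisation and zero-m 3j drop out of the ratio.
A: Δ: 0! 4! 8! / 13! → 1/6435; sum: t=0:+1/241920 = 1/241920; 3j²(2 4 6; 1 -4 3) = Δ·Π!·Σ² = 1/715  (sign -1)
B: Δ: 0! 4! 8! / 13! → 1/6435; sum: t=0:+1/17280 = 1/17280; 3j²(2 4 6; 2 -1 -1) = Δ·Π!·Σ² = 7/1287  (sign -1)
I_A²/I_B² = (1/715)/(7/1287) = 9/35

9/35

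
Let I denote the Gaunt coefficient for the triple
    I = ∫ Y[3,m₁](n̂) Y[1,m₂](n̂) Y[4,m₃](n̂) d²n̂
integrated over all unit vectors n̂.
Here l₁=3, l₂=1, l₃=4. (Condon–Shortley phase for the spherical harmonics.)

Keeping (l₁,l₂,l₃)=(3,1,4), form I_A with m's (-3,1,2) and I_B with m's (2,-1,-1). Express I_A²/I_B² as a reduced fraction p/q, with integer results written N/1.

Shared (l₁,l₂,l₃)=(3,1,4): N and (l;000)² cancel in I_A²/I_B².
A: Δ = 0!·6!·2!/9! = 1/252; Racah Σ t=0..0: t=0:+1/1440 = 1/1440; ⇒ 3j(3 1 4; -3 1 2)² = 1/252, sgn +1
B: Δ = 0!·6!·2!/9! = 1/252; Racah Σ t=0..0: t=0:+1/240 = 1/240; ⇒ 3j(3 1 4; 2 -1 -1)² = 1/84, sgn -1
I_A²/I_B² = (1/252)/(1/84) = 1/3

1/3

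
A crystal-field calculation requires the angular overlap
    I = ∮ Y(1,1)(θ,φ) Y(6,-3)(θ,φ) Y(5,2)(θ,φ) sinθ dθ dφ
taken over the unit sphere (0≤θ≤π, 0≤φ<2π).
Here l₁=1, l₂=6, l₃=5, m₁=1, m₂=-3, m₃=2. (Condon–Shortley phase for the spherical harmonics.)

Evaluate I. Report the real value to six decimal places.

-0.245154

Rules hold: Σm=0, L=12 even, 5≤5≤7.
N = 3·13·11 = 429
Δ = 2!·0!·10!/13! = 1/858
Racah Σ t=1..1: t=1:−1/14400 = -1/14400
⇒ 3j(1 6 5; 0 0 0)² = 6/143, sgn +1
Racah Σ t=0..0: t=0:+1/60480 = 1/60480
⇒ 3j(1 6 5; 1 -3 2)² = 6/143, sgn -1
4πI² = N·(3j₀)²·(3jₘ)² = 108/143
I = -1·√(0.755245/4π) = -0.24515397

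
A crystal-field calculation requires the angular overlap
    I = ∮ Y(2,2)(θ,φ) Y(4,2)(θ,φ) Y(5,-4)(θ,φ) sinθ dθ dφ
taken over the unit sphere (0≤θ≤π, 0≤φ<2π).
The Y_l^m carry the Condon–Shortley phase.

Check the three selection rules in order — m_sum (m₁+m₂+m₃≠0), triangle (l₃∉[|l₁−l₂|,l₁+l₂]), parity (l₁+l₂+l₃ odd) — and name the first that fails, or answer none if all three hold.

parity

m₁+m₂+m₃ = 2 + 2 − 4 = 0  ✓
triangle: |2−4|=2 ≤ l₃=5 ≤ 2+4=6  ✓
parity: l₁+l₂+l₃ = 11 is odd  ✗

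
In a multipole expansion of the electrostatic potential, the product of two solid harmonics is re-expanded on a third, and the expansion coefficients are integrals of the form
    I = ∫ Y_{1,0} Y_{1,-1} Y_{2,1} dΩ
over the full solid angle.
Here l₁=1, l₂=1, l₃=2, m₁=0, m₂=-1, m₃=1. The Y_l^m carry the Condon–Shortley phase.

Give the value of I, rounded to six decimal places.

-0.218510

Checks pass: Σm=0; 4 even; l₃=2∈[0,2].
(2·1+1)(2·1+1)(2·2+1) = 45
Δ: 0! 2! 2! / 5! → 1/30
sum: t=0:+1/1 = 1/1
3j²(1 1 2; 0 0 0) = Δ·Π!·Σ² = 2/15  (sign +1)
sum: t=0:+1/2 = 1/2
3j²(1 1 2; 0 -1 1) = Δ·Π!·Σ² = 1/10  (sign -1)
combine: 4πI² = 45·2/15·1/10 = 3/5
take √, sign -1: I = -0.21850969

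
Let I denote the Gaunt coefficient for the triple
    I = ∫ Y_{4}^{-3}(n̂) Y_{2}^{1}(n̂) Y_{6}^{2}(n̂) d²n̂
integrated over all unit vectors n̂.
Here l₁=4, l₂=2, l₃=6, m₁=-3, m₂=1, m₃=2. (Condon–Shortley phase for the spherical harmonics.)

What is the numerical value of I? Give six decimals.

m-sum 0 ✓  L=12 even ✓  2≤6≤6 ✓
Π(2lᵢ+1) = 9×5×13 = 585
triangle coeff Δ(4,2,6) = 1/6435
Σ_t [0,0]: t=0:+1/2304 = 1/2304
(3j)²=5/143 [(4 2 6; 0 0 0)], sign=+1
Σ_t [0,0]: t=0:+1/30240 = 1/30240
(3j)²=32/6435 [(4 2 6; -3 1 2)], sign=+1
⇒ 4πI² = 160/1573
I = (+1)√(160/1573/(4π)) = 0.08996855

0.089969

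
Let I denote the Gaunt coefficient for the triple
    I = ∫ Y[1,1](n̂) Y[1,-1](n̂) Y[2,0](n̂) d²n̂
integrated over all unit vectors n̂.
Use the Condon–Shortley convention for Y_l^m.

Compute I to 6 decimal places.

0.126157

Checks pass: Σm=0; 4 even; l₃=2∈[0,2].
(2·1+1)(2·1+1)(2·2+1) = 45
Δ: 0! 2! 2! / 5! → 1/30
sum: t=0:+1/1 = 1/1
3j²(1 1 2; 0 0 0) = Δ·Π!·Σ² = 2/15  (sign +1)
sum: t=0:+1/4 = 1/4
3j²(1 1 2; 1 -1 0) = Δ·Π!·Σ² = 1/30  (sign +1)
combine: 4πI² = 45·2/15·1/30 = 1/5
take √, sign +1: I = 0.12615663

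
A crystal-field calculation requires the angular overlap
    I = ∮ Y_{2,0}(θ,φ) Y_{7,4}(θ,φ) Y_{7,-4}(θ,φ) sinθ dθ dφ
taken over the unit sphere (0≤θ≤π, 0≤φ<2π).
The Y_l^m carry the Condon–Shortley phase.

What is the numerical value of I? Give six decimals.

m-sum 0 ✓  L=16 even ✓  5≤7≤9 ✓
Π(2lᵢ+1) = 5×15×15 = 1125
triangle coeff Δ(2,7,7) = 1/185640
Σ_t [0,2]: t=0:+1/2419200 t=1:−1/518400 t=2:+1/2419200 = -1/907200
(3j)²=56/3315 [(2 7 7; 0 0 0)], sign=+1
Σ_t [0,2]: t=0:+1/159667200 t=1:−1/7257600 t=2:+1/8709120 = -1/59875200
(3j)²=8/23205 [(2 7 7; 0 4 -4)], sign=+1
⇒ 4πI² = 320/48841
I = (+1)√(320/48841/(4π)) = 0.02283378

0.022834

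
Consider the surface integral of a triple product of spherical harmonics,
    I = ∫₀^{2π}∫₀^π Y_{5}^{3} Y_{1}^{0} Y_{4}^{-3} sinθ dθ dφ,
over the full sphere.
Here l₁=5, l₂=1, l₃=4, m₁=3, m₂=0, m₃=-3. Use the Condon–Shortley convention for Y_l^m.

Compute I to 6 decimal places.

-0.196426

Rules hold: Σm=0, L=10 even, 4≤4≤6.
N = 11·3·9 = 297
Δ = 2!·8!·0!/11! = 1/495
Racah Σ t=1..1: t=1:−1/576 = -1/576
⇒ 3j(5 1 4; 0 0 0)² = 5/99, sgn -1
Racah Σ t=1..1: t=1:−1/5040 = -1/5040
⇒ 3j(5 1 4; 3 0 -3)² = 16/495, sgn +1
4πI² = N·(3j₀)²·(3jₘ)² = 16/33
I = -1·√(0.484848/4π) = -0.19642560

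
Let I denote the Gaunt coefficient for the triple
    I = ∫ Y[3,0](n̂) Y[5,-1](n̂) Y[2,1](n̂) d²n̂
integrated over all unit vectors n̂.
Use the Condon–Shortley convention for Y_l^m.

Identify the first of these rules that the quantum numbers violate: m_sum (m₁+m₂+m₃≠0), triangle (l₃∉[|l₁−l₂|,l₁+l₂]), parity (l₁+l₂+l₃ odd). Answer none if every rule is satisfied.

m₁+m₂+m₃ = 0 − 1 + 1 = 0  ✓
triangle: |3−5|=2 ≤ l₃=2 ≤ 3+5=8  ✓
parity: l₁+l₂+l₃ = 10 is even  ✓

none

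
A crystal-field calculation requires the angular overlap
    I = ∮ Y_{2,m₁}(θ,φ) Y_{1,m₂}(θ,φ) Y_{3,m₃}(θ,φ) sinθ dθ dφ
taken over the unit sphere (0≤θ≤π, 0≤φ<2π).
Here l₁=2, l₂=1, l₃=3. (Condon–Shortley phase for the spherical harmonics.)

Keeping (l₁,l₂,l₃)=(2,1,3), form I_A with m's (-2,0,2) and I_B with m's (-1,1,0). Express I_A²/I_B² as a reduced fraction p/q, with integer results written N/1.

Same 2,1,3: normalisation and zero-m 3j drop out of the ratio.
A: Δ: 0! 4! 2! / 7! → 1/105; sum: t=0:+1/24 = 1/24; 3j²(2 1 3; -2 0 2) = Δ·Π!·Σ² = 1/21  (sign -1)
B: Δ: 0! 4! 2! / 7! → 1/105; sum: t=0:+1/12 = 1/12; 3j²(2 1 3; -1 1 0) = Δ·Π!·Σ² = 1/35  (sign -1)
I_A²/I_B² = (1/21)/(1/35) = 5/3

5/3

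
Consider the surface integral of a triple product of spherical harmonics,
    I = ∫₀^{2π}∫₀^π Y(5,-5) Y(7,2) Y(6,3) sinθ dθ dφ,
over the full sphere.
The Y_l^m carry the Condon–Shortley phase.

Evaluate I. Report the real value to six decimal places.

Rules hold: Σm=0, L=18 even, 2≤6≤12.
N = 11·15·13 = 2145
Δ = 6!·4!·8!/19! = 1/174594420
Racah Σ t=1..5: t=1:−1/4147200 t=2:+1/207360 t=3:−1/82944 t=4:+1/207360 t=5:−1/4147200 = -1/345600
⇒ 3j(5 7 6; 0 0 0)² = 420/46189, sgn -1
Racah Σ t=6..6: t=6:+1/12441600 = 1/12441600
⇒ 3j(5 7 6; -5 2 3)² = 588/46189, sgn -1
4πI² = N·(3j₀)²·(3jₘ)² = 3704400/14919047
I = +1·√(0.2483/4π) = 0.14056703

0.140567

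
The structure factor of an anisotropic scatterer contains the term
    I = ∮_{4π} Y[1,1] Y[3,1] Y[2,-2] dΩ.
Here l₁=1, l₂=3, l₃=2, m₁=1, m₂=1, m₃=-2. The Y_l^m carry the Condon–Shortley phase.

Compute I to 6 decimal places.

m-sum 0 ✓  L=6 even ✓  2≤2≤4 ✓
Π(2lᵢ+1) = 3×7×5 = 105
triangle coeff Δ(1,3,2) = 1/105
Σ_t [1,1]: t=1:−1/4 = -1/4
(3j)²=3/35 [(1 3 2; 0 0 0)], sign=-1
Σ_t [0,0]: t=0:+1/48 = 1/48
(3j)²=1/105 [(1 3 2; 1 1 -2)], sign=+1
⇒ 4πI² = 3/35
I = (-1)√(3/35/(4π)) = -0.08258890

-0.082589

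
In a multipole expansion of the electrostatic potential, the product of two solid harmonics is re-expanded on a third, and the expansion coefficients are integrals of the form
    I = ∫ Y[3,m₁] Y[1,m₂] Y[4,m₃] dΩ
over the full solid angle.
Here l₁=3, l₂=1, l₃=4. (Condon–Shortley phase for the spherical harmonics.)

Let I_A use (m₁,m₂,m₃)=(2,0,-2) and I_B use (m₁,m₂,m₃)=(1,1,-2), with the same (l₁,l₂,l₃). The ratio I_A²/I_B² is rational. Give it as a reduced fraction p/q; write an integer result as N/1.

l's match ⇒ only the (l;m) 3-j factors differ between A and B.
A: triangle coeff Δ(3,1,4) = 1/252; Σ_t [0,0]: t=0:+1/120 = 1/120; (3j)²=1/21 [(3 1 4; 2 0 -2)], sign=+1
B: triangle coeff Δ(3,1,4) = 1/252; Σ_t [0,0]: t=0:+1/96 = 1/96; (3j)²=5/84 [(3 1 4; 1 1 -2)], sign=+1
I_A²/I_B² = (1/21)/(5/84) = 4/5

4/5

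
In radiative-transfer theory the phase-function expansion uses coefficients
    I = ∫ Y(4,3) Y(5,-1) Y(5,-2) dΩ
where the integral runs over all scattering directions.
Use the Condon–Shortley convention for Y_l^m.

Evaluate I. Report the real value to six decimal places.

-0.048522

Checks pass: Σm=0; 14 even; l₃=5∈[1,9].
(2·4+1)(2·5+1)(2·5+1) = 1089
Δ: 4! 4! 6! / 15! → 1/3153150
sum: t=0:+1/69120 t=1:−1/1728 t=2:+1/576 t=3:−1/1728 t=4:+1/69120 = 7/11520
3j²(4 5 5; 0 0 0) = Δ·Π!·Σ² = 2/143  (sign -1)
sum: t=0:+1/6912 t=1:−1/5184 = -1/20736
3j²(4 5 5; 3 -1 -2) = Δ·Π!·Σ² = 5/2574  (sign +1)
combine: 4πI² = 1089·2/143·5/2574 = 5/169
take √, sign -1: I = -0.04852178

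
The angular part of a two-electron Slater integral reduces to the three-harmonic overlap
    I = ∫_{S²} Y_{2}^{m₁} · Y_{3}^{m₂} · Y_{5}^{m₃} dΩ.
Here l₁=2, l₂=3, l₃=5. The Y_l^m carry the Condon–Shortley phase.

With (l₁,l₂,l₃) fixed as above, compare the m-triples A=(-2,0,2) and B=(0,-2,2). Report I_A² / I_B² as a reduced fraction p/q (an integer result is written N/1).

Same 2,3,5: normalisation and zero-m 3j drop out of the ratio.
A: Δ: 0! 4! 6! / 11! → 1/2310; sum: t=0:+1/864 = 1/864; 3j²(2 3 5; -2 0 2) = Δ·Π!·Σ² = 1/66  (sign -1)
B: Δ: 0! 4! 6! / 11! → 1/2310; sum: t=0:+1/480 = 1/480; 3j²(2 3 5; 0 -2 2) = Δ·Π!·Σ² = 3/110  (sign -1)
I_A²/I_B² = (1/66)/(3/110) = 5/9

5/9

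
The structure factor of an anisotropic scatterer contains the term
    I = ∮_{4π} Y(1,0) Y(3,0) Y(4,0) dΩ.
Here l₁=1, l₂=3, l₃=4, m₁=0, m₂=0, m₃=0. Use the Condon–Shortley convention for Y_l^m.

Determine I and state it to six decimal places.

0.246233

Checks pass: Σm=0; 8 even; l₃=4∈[2,4].
(2·1+1)(2·3+1)(2·4+1) = 189
Δ: 0! 2! 6! / 9! → 1/252
sum: t=0:+1/36 = 1/36
3j²(1 3 4; 0 0 0) = Δ·Π!·Σ² = 4/63  (sign +1)
(m-triple is (0,0,0) — same symbol as above.)
combine: 4πI² = 189·4/63·4/63 = 16/21
take √, sign +1: I = 0.24623252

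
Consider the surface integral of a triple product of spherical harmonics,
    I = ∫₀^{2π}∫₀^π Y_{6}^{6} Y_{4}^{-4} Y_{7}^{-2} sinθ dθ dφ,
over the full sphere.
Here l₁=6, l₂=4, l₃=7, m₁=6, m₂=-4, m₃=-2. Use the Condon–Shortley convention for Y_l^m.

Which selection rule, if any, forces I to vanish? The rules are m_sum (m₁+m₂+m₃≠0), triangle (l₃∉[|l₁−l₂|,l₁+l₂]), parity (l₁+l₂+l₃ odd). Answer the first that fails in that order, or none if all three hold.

parity

azimuthal sum: 6 − 4 − 2 = 0  ✓
2 ≤ 7 ≤ 10 (triangle on l)  ✓
L = 6 + 4 + 7 = 17 (odd)  ✗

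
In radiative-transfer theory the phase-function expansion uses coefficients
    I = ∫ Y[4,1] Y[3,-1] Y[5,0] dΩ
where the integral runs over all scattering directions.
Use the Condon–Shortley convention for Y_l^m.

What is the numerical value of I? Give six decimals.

-0.009577

m-sum 0 ✓  L=12 even ✓  1≤5≤7 ✓
Π(2lᵢ+1) = 9×7×11 = 693
triangle coeff Δ(4,3,5) = 1/180180
Σ_t [0,2]: t=0:+1/576 t=1:−1/144 t=2:+1/576 = -1/288
(3j)²=20/1001 [(4 3 5; 0 0 0)], sign=+1
Σ_t [0,2]: t=0:+1/288 t=1:−1/288 t=2:+1/5760 = 1/5760
(3j)²=1/12012 [(4 3 5; 1 -1 0)], sign=-1
⇒ 4πI² = 15/13013
I = (-1)√(15/13013/(4π)) = -0.00957750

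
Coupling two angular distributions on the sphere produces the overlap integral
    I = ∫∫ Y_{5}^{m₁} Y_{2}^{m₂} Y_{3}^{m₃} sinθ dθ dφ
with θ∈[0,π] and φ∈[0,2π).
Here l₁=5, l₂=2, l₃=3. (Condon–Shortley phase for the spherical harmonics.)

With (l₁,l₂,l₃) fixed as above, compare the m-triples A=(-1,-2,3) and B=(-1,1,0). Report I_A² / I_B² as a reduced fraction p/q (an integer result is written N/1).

1/80

l's match ⇒ only the (l;m) 3-j factors differ between A and B.
A: triangle coeff Δ(5,2,3) = 1/2310; Σ_t [0,0]: t=0:+1/17280 = 1/17280; (3j)²=1/2310 [(5 2 3; -1 -2 3)], sign=+1
B: triangle coeff Δ(5,2,3) = 1/2310; Σ_t [3,3]: t=3:−1/216 = -1/216; (3j)²=8/231 [(5 2 3; -1 1 0)], sign=+1
I_A²/I_B² = (1/2310)/(8/231) = 1/80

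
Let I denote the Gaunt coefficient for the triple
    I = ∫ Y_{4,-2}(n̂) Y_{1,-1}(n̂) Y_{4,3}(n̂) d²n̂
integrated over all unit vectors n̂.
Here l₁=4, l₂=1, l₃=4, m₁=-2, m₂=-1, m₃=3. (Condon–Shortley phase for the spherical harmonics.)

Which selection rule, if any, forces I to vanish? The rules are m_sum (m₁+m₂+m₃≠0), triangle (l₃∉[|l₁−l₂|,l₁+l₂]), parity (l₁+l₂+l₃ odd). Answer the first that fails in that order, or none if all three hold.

parity

Σmᵢ = 0  ✓
l₃∈[|l₁−l₂|,l₁+l₂]=[3,5], have l₃=4  ✓
Σlᵢ = 9 ⇒ odd  ✗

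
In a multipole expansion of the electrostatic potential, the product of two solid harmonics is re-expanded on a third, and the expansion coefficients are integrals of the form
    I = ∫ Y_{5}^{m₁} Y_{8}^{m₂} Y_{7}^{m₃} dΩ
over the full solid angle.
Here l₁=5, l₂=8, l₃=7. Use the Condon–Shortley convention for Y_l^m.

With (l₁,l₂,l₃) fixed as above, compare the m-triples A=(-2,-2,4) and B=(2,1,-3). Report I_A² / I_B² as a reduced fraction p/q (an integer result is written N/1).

154/25205

Same 5,8,7: normalisation and zero-m 3j drop out of the ratio.
A: Δ: 6! 4! 10! / 21! → 1/814773960; sum: t=3:−1/26127360 t=4:+1/23224320 t=5:−1/174182400 t=6:+1/15676416000 = -1/1119744000; 3j²(5 8 7; -2 -2 4) = Δ·Π!·Σ² = 7/377910  (sign +1)
B: Δ: 6! 4! 10! / 21! → 1/814773960; sum: t=0:+1/1567641600 t=1:−1/38707200 t=2:+1/8709120 t=3:−1/14929920 = 71/3135283200; 3j²(5 8 7; 2 1 -3) = Δ·Π!·Σ² = 5041/1662804  (sign +1)
I_A²/I_B² = (7/377910)/(5041/1662804) = 154/25205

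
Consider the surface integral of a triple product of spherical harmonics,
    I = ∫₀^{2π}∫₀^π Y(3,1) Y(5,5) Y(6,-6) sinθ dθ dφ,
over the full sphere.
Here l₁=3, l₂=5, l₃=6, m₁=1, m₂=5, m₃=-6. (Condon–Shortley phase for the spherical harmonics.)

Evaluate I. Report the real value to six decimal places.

Rules hold: Σm=0, L=14 even, 2≤6≤8.
N = 7·11·13 = 1001
Δ = 2!·4!·8!/15! = 1/675675
Racah Σ t=0..2: t=0:+1/8640 t=1:−1/2304 t=2:+1/8640 = -7/34560
⇒ 3j(3 5 6; 0 0 0)² = 7/429, sgn -1
Racah Σ t=2..2: t=2:+1/1935360 = 1/1935360
⇒ 3j(3 5 6; 1 5 -6)² = 3/91, sgn +1
4πI² = N·(3j₀)²·(3jₘ)² = 7/13
I = -1·√(0.538462/4π) = -0.20700098

-0.207001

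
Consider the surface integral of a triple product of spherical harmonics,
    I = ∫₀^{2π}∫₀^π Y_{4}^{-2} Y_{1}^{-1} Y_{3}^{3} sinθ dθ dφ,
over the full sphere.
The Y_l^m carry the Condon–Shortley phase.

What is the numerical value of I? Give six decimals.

0.061558

Rules hold: Σm=0, L=8 even, 3≤3≤5.
N = 9·3·7 = 189
Δ = 2!·6!·0!/9! = 1/252
Racah Σ t=1..1: t=1:−1/36 = -1/36
⇒ 3j(4 1 3; 0 0 0)² = 4/63, sgn +1
Racah Σ t=0..0: t=0:+1/1440 = 1/1440
⇒ 3j(4 1 3; -2 -1 3)² = 1/252, sgn +1
4πI² = N·(3j₀)²·(3jₘ)² = 1/21
I = +1·√(0.047619/4π) = 0.06155813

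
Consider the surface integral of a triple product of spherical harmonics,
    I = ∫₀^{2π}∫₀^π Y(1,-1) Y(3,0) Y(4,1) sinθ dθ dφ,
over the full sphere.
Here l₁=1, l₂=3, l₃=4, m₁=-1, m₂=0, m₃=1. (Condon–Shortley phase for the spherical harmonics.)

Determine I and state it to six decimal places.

-0.194664

m-sum 0 ✓  L=8 even ✓  2≤4≤4 ✓
Π(2lᵢ+1) = 3×7×9 = 189
triangle coeff Δ(1,3,4) = 1/252
Σ_t [0,0]: t=0:+1/36 = 1/36
(3j)²=4/63 [(1 3 4; 0 0 0)], sign=+1
Σ_t [0,0]: t=0:+1/72 = 1/72
(3j)²=5/126 [(1 3 4; -1 0 1)], sign=-1
⇒ 4πI² = 10/21
I = (-1)√(10/21/(4π)) = -0.19466390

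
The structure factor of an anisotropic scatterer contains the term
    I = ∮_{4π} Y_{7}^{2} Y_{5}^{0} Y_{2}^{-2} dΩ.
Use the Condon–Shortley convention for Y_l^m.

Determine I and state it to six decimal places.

Checks pass: Σm=0; 14 even; l₃=2∈[2,12].
(2·7+1)(2·5+1)(2·2+1) = 825
Δ: 10! 4! 0! / 15! → 1/15015
sum: t=5:−1/57600 = -1/57600
3j²(7 5 2; 0 0 0) = Δ·Π!·Σ² = 21/715  (sign -1)
sum: t=5:−1/345600 = -1/345600
3j²(7 5 2; 2 0 -2) = Δ·Π!·Σ² = 6/715  (sign -1)
combine: 4πI² = 825·21/715·6/715 = 378/1859
take √, sign +1: I = 0.12720415

0.127204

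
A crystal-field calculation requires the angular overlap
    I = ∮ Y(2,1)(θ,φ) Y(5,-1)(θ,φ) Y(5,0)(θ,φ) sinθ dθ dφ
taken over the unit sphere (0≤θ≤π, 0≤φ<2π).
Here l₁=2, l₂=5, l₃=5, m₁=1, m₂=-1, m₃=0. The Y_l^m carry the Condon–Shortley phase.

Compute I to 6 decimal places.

-0.036166

m-sum 0 ✓  L=12 even ✓  3≤5≤7 ✓
Π(2lᵢ+1) = 5×11×11 = 605
triangle coeff Δ(2,5,5) = 1/38610
Σ_t [0,2]: t=0:+1/2880 t=1:−1/576 t=2:+1/2880 = -1/960
(3j)²=10/429 [(2 5 5; 0 0 0)], sign=+1
Σ_t [0,1]: t=0:+1/1152 t=1:−1/1440 = 1/5760
(3j)²=1/858 [(2 5 5; 1 -1 0)], sign=-1
⇒ 4πI² = 25/1521
I = (-1)√(25/1521/(4π)) = -0.03616600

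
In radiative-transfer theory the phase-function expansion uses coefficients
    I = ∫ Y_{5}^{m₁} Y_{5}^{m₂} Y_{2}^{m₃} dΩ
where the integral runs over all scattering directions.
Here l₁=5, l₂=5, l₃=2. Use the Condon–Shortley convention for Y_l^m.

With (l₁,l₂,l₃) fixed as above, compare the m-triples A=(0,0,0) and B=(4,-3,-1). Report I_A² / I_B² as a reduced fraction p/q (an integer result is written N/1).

Shared (l₁,l₂,l₃)=(5,5,2): N and (l;000)² cancel in I_A²/I_B².
A: Δ = 8!·2!·2!/13! = 1/38610; Racah Σ t=3..5: t=3:−1/2880 t=4:+1/576 t=5:−1/2880 = 1/960; ⇒ 3j(5 5 2; 0 0 0)² = 10/429, sgn +1
B: Δ = 8!·2!·2!/13! = 1/38610; Racah Σ t=0..1: t=0:+1/80640 t=1:−1/10080 = -1/11520; ⇒ 3j(5 5 2; 4 -3 -1)² = 49/1430, sgn +1
I_A²/I_B² = (10/429)/(49/1430) = 100/147

100/147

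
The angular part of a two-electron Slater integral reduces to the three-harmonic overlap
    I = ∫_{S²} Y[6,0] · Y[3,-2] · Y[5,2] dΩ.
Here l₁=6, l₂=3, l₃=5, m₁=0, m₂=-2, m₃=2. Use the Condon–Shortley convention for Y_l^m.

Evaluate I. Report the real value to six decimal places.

-0.165130

Rules hold: Σm=0, L=14 even, 3≤5≤9.
N = 13·7·11 = 1001
Δ = 4!·8!·2!/15! = 1/675675
Racah Σ t=1..3: t=1:−1/8640 t=2:+1/2304 t=3:−1/8640 = 7/34560
⇒ 3j(6 3 5; 0 0 0)² = 7/429, sgn -1
Racah Σ t=0..1: t=0:+1/34560 t=1:−1/8640 = -1/11520
⇒ 3j(6 3 5; 0 -2 2)² = 3/143, sgn +1
4πI² = N·(3j₀)²·(3jₘ)² = 49/143
I = -1·√(0.342657/4π) = -0.16512966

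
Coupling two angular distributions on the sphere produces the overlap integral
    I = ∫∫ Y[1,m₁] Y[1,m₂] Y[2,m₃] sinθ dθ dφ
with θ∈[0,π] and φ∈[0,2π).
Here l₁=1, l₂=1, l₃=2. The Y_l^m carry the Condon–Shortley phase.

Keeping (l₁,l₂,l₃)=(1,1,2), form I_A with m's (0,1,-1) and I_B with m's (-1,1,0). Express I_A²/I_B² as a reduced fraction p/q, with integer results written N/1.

3/1

l's match ⇒ only the (l;m) 3-j factors differ between A and B.
A: triangle coeff Δ(1,1,2) = 1/30; Σ_t [0,0]: t=0:+1/2 = 1/2; (3j)²=1/10 [(1 1 2; 0 1 -1)], sign=-1
B: triangle coeff Δ(1,1,2) = 1/30; Σ_t [0,0]: t=0:+1/4 = 1/4; (3j)²=1/30 [(1 1 2; -1 1 0)], sign=+1
I_A²/I_B² = (1/10)/(1/30) = 3/1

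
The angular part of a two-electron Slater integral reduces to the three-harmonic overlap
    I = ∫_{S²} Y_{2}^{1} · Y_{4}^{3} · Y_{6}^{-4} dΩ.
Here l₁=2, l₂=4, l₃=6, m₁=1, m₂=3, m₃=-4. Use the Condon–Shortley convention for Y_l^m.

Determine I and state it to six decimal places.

Rules hold: Σm=0, L=12 even, 2≤6≤6.
N = 5·9·13 = 585
Δ = 0!·4!·8!/13! = 1/6435
Racah Σ t=0..0: t=0:+1/2304 = 1/2304
⇒ 3j(2 4 6; 0 0 0)² = 5/143, sgn +1
Racah Σ t=0..0: t=0:+1/30240 = 1/30240
⇒ 3j(2 4 6; 1 3 -4)² = 16/429, sgn +1
4πI² = N·(3j₀)²·(3jₘ)² = 1200/1573
I = +1·√(0.762873/4π) = 0.24638901

0.246389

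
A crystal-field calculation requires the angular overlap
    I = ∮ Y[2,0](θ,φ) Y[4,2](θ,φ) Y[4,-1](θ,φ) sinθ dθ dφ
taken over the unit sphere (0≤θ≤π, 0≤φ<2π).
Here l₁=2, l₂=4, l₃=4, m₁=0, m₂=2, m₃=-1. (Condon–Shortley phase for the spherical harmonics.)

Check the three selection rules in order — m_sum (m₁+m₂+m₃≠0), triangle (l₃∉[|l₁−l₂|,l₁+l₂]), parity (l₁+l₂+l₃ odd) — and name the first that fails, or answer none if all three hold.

m₁+m₂+m₃ = 0 + 2 − 1 = 1  ✗
triangle: |2−4|=2 ≤ l₃=4 ≤ 2+4=6
parity: l₁+l₂+l₃ = 10 is even

m_sum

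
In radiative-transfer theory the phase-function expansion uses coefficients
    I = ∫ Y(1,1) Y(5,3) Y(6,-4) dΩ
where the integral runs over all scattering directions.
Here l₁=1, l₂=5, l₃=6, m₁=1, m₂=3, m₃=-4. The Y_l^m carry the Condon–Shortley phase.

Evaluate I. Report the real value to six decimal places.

Checks pass: Σm=0; 12 even; l₃=6∈[4,6].
(2·1+1)(2·5+1)(2·6+1) = 429
Δ: 0! 2! 10! / 13! → 1/858
sum: t=0:+1/14400 = 1/14400
3j²(1 5 6; 0 0 0) = Δ·Π!·Σ² = 6/143  (sign +1)
sum: t=0:+1/161280 = 1/161280
3j²(1 5 6; 1 3 -4) = Δ·Π!·Σ² = 15/286  (sign +1)
combine: 4πI² = 429·6/143·15/286 = 135/143
take √, sign +1: I = 0.27409047

0.274090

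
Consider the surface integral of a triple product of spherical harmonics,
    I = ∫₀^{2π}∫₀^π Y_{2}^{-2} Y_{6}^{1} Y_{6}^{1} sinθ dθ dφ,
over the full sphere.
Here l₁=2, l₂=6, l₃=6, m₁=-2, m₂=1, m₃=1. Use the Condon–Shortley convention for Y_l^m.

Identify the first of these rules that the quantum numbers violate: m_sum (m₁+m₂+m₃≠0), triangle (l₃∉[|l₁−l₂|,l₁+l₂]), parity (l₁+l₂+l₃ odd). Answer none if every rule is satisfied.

Σmᵢ = 0  ✓
l₃∈[|l₁−l₂|,l₁+l₂]=[4,8], have l₃=6  ✓
Σlᵢ = 14 ⇒ even  ✓

none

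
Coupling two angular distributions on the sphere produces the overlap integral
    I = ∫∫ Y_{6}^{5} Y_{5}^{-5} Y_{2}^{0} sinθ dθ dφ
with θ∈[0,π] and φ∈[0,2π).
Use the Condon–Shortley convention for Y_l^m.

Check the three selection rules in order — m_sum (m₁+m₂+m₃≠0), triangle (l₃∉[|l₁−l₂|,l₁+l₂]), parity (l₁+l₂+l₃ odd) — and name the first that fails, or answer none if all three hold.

Σmᵢ = 0  ✓
l₃∈[|l₁−l₂|,l₁+l₂]=[1,11], have l₃=2  ✓
Σlᵢ = 13 ⇒ odd  ✗

parity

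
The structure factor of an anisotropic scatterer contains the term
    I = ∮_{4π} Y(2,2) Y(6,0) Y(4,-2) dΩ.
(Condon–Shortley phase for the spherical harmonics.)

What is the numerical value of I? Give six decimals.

0.061597

Checks pass: Σm=0; 12 even; l₃=4∈[4,8].
(2·2+1)(2·6+1)(2·4+1) = 585
Δ: 4! 0! 8! / 13! → 1/6435
sum: t=2:+1/2304 = 1/2304
3j²(2 6 4; 0 0 0) = Δ·Π!·Σ² = 5/143  (sign +1)
sum: t=0:+1/34560 = 1/34560
3j²(2 6 4; 2 0 -2) = Δ·Π!·Σ² = 1/429  (sign +1)
combine: 4πI² = 585·5/143·1/429 = 75/1573
take √, sign +1: I = 0.06159725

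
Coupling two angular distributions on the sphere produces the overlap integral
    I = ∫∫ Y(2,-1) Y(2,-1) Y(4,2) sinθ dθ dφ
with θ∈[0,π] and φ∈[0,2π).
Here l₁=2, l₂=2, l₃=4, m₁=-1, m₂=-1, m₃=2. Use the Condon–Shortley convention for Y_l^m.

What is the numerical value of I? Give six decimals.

0.254875

Checks pass: Σm=0; 8 even; l₃=4∈[0,4].
(2·2+1)(2·2+1)(2·4+1) = 225
Δ: 0! 4! 4! / 9! → 1/630
sum: t=0:+1/16 = 1/16
3j²(2 2 4; 0 0 0) = Δ·Π!·Σ² = 2/35  (sign +1)
sum: t=0:+1/36 = 1/36
3j²(2 2 4; -1 -1 2) = Δ·Π!·Σ² = 4/63  (sign +1)
combine: 4πI² = 225·2/35·4/63 = 40/49
take √, sign +1: I = 0.25487487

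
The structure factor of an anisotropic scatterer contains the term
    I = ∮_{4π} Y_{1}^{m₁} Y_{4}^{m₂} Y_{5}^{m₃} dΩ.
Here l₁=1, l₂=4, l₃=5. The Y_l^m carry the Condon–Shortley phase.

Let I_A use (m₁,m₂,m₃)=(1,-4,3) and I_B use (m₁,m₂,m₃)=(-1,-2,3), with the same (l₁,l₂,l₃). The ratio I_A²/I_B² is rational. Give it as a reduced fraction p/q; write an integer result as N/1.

1/28

Same 1,4,5: normalisation and zero-m 3j drop out of the ratio.
A: Δ: 0! 2! 8! / 11! → 1/495; sum: t=0:+1/80640 = 1/80640; 3j²(1 4 5; 1 -4 3) = Δ·Π!·Σ² = 1/495  (sign +1)
B: Δ: 0! 2! 8! / 11! → 1/495; sum: t=0:+1/2880 = 1/2880; 3j²(1 4 5; -1 -2 3) = Δ·Π!·Σ² = 28/495  (sign +1)
I_A²/I_B² = (1/495)/(28/495) = 1/28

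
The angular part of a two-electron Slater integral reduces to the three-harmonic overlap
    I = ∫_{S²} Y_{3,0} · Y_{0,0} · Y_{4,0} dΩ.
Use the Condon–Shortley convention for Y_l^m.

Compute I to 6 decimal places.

l₃=4 ∉ [3,3] — triangle fails ⇒ I = 0

0.000000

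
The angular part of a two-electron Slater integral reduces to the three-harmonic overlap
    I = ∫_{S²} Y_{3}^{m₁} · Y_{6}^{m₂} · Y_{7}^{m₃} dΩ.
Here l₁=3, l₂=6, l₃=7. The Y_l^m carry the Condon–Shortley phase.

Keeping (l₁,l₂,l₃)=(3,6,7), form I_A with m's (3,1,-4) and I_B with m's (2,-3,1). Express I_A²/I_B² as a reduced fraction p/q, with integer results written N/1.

Same 3,6,7: normalisation and zero-m 3j drop out of the ratio.
A: Δ: 2! 4! 10! / 17! → 1/2042040; sum: t=0:+1/1451520 = 1/1451520; 3j²(3 6 7; 3 1 -4) = Δ·Π!·Σ² = 75/3094  (sign -1)
B: Δ: 2! 4! 10! / 17! → 1/2042040; sum: t=0:+1/362880 t=1:−1/1935360 = 13/5806080; 3j²(3 6 7; 2 -3 1) = Δ·Π!·Σ² = 195/10472  (sign +1)
I_A²/I_B² = (75/3094)/(195/10472) = 220/169

220/169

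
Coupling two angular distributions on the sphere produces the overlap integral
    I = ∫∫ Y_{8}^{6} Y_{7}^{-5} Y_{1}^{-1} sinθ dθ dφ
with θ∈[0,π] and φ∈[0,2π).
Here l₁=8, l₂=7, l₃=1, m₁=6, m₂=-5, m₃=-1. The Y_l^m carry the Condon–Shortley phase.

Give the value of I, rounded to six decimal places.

0.291881

Checks pass: Σm=0; 16 even; l₃=1∈[1,15].
(2·8+1)(2·7+1)(2·1+1) = 765
Δ: 14! 2! 0! / 17! → 1/2040
sum: t=7:−1/25401600 = -1/25401600
3j²(8 7 1; 0 0 0) = Δ·Π!·Σ² = 8/255  (sign +1)
sum: t=2:+1/1916006400 = 1/1916006400
3j²(8 7 1; 6 -5 -1) = Δ·Π!·Σ² = 91/2040  (sign +1)
combine: 4πI² = 765·8/255·91/2040 = 91/85
take √, sign +1: I = 0.29188132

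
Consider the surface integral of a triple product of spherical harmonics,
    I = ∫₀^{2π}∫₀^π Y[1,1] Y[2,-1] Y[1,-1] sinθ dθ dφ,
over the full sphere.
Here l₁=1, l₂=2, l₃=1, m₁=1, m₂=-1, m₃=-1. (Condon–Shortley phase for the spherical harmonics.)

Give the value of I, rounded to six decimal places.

0.000000

Σmᵢ = -1 ≠ 0, so the φ-integral vanishes; I = 0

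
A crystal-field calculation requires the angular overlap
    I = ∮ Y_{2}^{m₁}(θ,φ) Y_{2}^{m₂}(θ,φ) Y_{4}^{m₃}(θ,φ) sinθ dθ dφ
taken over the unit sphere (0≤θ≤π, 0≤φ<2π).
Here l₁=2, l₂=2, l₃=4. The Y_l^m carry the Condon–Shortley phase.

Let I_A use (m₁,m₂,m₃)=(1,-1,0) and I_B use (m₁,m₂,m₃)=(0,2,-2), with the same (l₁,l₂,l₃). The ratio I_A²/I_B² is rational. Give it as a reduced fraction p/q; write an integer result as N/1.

l's match ⇒ only the (l;m) 3-j factors differ between A and B.
A: triangle coeff Δ(2,2,4) = 1/630; Σ_t [0,0]: t=0:+1/36 = 1/36; (3j)²=8/315 [(2 2 4; 1 -1 0)], sign=+1
B: triangle coeff Δ(2,2,4) = 1/630; Σ_t [0,0]: t=0:+1/96 = 1/96; (3j)²=1/42 [(2 2 4; 0 2 -2)], sign=+1
I_A²/I_B² = (8/315)/(1/42) = 16/15

16/15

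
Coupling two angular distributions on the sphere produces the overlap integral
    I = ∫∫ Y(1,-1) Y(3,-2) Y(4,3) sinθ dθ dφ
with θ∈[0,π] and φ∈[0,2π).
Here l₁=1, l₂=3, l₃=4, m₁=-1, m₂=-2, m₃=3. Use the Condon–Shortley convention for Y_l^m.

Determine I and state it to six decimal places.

m-sum 0 ✓  L=8 even ✓  2≤4≤4 ✓
Π(2lᵢ+1) = 3×7×9 = 189
triangle coeff Δ(1,3,4) = 1/252
Σ_t [0,0]: t=0:+1/36 = 1/36
(3j)²=4/63 [(1 3 4; 0 0 0)], sign=+1
Σ_t [0,0]: t=0:+1/240 = 1/240
(3j)²=1/12 [(1 3 4; -1 -2 3)], sign=-1
⇒ 4πI² = 1/1
I = (-1)√(1/1/(4π)) = -0.28209479

-0.282095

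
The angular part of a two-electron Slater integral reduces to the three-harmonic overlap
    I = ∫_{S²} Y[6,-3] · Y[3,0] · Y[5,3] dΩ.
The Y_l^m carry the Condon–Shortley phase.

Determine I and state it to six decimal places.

0.036034

Rules hold: Σm=0, L=14 even, 3≤5≤9.
N = 13·7·11 = 1001
Δ = 4!·8!·2!/15! = 1/675675
Racah Σ t=1..3: t=1:−1/8640 t=2:+1/2304 t=3:−1/8640 = 7/34560
⇒ 3j(6 3 5; 0 0 0)² = 7/429, sgn -1
Racah Σ t=1..3: t=1:−1/483840 t=2:+1/20160 t=3:−1/17280 = -1/96768
⇒ 3j(6 3 5; -3 0 3)² = 1/1001, sgn -1
4πI² = N·(3j₀)²·(3jₘ)² = 7/429
I = +1·√(0.016317/4π) = 0.03603425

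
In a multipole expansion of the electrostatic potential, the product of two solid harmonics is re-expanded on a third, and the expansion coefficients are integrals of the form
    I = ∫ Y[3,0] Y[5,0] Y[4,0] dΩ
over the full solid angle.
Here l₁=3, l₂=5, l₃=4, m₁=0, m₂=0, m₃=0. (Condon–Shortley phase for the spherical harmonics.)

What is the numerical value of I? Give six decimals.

0.148374

Rules hold: Σm=0, L=12 even, 2≤4≤8.
N = 7·11·9 = 693
Δ = 4!·2!·6!/13! = 1/180180
Racah Σ t=1..3: t=1:−1/576 t=2:+1/144 t=3:−1/576 = 1/288
⇒ 3j(3 5 4; 0 0 0)² = 20/1001, sgn +1
(m-triple is (0,0,0) — same symbol as above.)
4πI² = N·(3j₀)²·(3jₘ)² = 3600/13013
I = +1·√(0.276646/4π) = 0.14837393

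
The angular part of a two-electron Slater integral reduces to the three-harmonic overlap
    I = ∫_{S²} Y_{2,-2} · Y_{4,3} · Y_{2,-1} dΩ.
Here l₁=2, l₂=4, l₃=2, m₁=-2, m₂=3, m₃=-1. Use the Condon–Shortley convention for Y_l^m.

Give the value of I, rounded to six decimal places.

-0.238414

Checks pass: Σm=0; 8 even; l₃=2∈[2,6].
(2·2+1)(2·4+1)(2·2+1) = 225
Δ: 4! 0! 4! / 9! → 1/630
sum: t=2:+1/16 = 1/16
3j²(2 4 2; 0 0 0) = Δ·Π!·Σ² = 2/35  (sign +1)
sum: t=4:+1/144 = 1/144
3j²(2 4 2; -2 3 -1) = Δ·Π!·Σ² = 1/18  (sign -1)
combine: 4πI² = 225·2/35·1/18 = 5/7
take √, sign -1: I = -0.23841361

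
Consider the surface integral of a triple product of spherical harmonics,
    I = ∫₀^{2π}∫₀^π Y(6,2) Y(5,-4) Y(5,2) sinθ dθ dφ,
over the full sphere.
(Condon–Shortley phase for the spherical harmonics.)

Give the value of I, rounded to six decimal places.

m-sum 0 ✓  L=16 even ✓  1≤5≤11 ✓
Π(2lᵢ+1) = 13×11×11 = 1573
triangle coeff Δ(6,5,5) = 1/28588560
Σ_t [1,5]: t=1:−1/345600 t=2:+1/13824 t=3:−1/5184 t=4:+1/13824 t=5:−1/345600 = -7/129600
(3j)²=80/7293 [(6 5 5; 0 0 0)], sign=+1
Σ_t [0,1]: t=0:+1/207360 t=1:−1/103680 = -1/207360
(3j)²=21/2431 [(6 5 5; 2 -4 2)], sign=+1
⇒ 4πI² = 560/3757
I = (+1)√(560/3757/(4π)) = 0.10891018

0.108910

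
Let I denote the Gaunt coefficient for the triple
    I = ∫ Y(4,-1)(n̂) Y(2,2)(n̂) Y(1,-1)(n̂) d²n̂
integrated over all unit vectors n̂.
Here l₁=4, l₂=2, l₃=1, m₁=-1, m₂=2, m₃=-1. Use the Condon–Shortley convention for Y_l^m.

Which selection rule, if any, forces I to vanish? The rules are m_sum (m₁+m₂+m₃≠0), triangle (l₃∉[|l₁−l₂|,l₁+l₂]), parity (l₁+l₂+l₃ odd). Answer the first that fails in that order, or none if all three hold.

triangle

Σmᵢ = 0  ✓
l₃∈[|l₁−l₂|,l₁+l₂]=[2,6], have l₃=1  ✗
Σlᵢ = 7 ⇒ odd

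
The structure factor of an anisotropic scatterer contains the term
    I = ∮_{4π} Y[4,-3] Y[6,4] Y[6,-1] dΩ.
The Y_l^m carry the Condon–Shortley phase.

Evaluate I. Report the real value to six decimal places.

m-sum 0 ✓  L=16 even ✓  2≤6≤10 ✓
Π(2lᵢ+1) = 9×13×13 = 1521
triangle coeff Δ(4,6,6) = 1/15315300
Σ_t [0,4]: t=0:+1/829440 t=1:−1/25920 t=2:+1/9216 t=3:−1/25920 t=4:+1/829440 = 7/207360
(3j)²=28/2431 [(4 6 6; 0 0 0)], sign=+1
Σ_t [3,4]: t=3:−1/725760 t=4:+1/207360 = 1/290304
(3j)²=125/7293 [(4 6 6; -3 4 -1)], sign=-1
⇒ 4πI² = 10500/34969
I = (-1)√(10500/34969/(4π)) = -0.15457815

-0.154578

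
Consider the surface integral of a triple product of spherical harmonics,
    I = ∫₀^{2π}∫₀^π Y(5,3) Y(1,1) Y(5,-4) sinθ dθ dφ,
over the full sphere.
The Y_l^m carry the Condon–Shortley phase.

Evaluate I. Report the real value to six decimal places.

0.000000

L=11 odd ⇒ parity kills the (l;000) factor ⇒ I = 0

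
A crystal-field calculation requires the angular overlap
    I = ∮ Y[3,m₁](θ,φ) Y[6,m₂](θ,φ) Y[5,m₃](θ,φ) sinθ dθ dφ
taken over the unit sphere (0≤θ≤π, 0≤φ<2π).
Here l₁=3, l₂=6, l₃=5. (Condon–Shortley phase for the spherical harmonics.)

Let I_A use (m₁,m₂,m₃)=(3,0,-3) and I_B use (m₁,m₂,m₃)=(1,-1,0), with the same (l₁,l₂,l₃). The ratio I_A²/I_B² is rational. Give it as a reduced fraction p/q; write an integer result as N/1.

2/1

Same 3,6,5: normalisation and zero-m 3j drop out of the ratio.
A: Δ: 4! 2! 8! / 15! → 1/675675; sum: t=0:+1/69120 = 1/69120; 3j²(3 6 5; 3 0 -3) = Δ·Π!·Σ² = 4/429  (sign +1)
B: Δ: 4! 2! 8! / 15! → 1/675675; sum: t=0:+1/34560 t=1:−1/3456 t=2:+1/5760 = -1/11520; 3j²(3 6 5; 1 -1 0) = Δ·Π!·Σ² = 2/429  (sign +1)
I_A²/I_B² = (4/429)/(2/429) = 2/1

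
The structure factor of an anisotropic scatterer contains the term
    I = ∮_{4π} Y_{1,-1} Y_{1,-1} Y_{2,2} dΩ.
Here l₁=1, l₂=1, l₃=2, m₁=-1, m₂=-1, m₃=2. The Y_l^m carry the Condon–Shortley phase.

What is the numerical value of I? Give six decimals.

Rules hold: Σm=0, L=4 even, 0≤2≤2.
N = 3·3·5 = 45
Δ = 0!·2!·2!/5! = 1/30
Racah Σ t=0..0: t=0:+1/1 = 1/1
⇒ 3j(1 1 2; 0 0 0)² = 2/15, sgn +1
Racah Σ t=0..0: t=0:+1/4 = 1/4
⇒ 3j(1 1 2; -1 -1 2)² = 1/5, sgn +1
4πI² = N·(3j₀)²·(3jₘ)² = 6/5
I = +1·√(1.2/4π) = 0.30901936

0.309019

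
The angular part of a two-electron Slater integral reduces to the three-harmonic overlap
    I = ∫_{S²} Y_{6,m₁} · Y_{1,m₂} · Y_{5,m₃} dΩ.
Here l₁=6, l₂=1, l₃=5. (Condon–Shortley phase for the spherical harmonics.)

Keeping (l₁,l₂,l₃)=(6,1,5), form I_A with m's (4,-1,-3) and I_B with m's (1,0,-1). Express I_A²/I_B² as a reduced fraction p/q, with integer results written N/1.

l's match ⇒ only the (l;m) 3-j factors differ between A and B.
A: triangle coeff Δ(6,1,5) = 1/858; Σ_t [0,0]: t=0:+1/161280 = 1/161280; (3j)²=15/286 [(6 1 5; 4 -1 -3)], sign=+1
B: triangle coeff Δ(6,1,5) = 1/858; Σ_t [1,1]: t=1:−1/17280 = -1/17280; (3j)²=35/858 [(6 1 5; 1 0 -1)], sign=-1
I_A²/I_B² = (15/286)/(35/858) = 9/7

9/7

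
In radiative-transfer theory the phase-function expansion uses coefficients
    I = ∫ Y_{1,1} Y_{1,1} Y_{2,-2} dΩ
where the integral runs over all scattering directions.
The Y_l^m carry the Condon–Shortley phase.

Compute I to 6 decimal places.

0.309019

Rules hold: Σm=0, L=4 even, 0≤2≤2.
N = 3·3·5 = 45
Δ = 0!·2!·2!/5! = 1/30
Racah Σ t=0..0: t=0:+1/1 = 1/1
⇒ 3j(1 1 2; 0 0 0)² = 2/15, sgn +1
Racah Σ t=0..0: t=0:+1/4 = 1/4
⇒ 3j(1 1 2; 1 1 -2)² = 1/5, sgn +1
4πI² = N·(3j₀)²·(3jₘ)² = 6/5
I = +1·√(1.2/4π) = 0.30901936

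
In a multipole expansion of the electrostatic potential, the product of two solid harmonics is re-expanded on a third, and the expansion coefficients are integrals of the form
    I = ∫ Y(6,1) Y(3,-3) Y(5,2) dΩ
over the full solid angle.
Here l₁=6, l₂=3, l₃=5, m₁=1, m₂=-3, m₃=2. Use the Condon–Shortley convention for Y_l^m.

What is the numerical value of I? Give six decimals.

Checks pass: Σm=0; 14 even; l₃=5∈[3,9].
(2·6+1)(2·3+1)(2·5+1) = 1001
Δ: 4! 8! 2! / 15! → 1/675675
sum: t=1:−1/8640 t=2:+1/2304 t=3:−1/8640 = 7/34560
3j²(6 3 5; 0 0 0) = Δ·Π!·Σ² = 7/429  (sign -1)
sum: t=0:+1/34560 = 1/34560
3j²(6 3 5; 1 -3 2) = Δ·Π!·Σ² = 7/429  (sign -1)
combine: 4πI² = 1001·7/429·7/429 = 343/1287
take √, sign +1: I = 0.14563067

0.145631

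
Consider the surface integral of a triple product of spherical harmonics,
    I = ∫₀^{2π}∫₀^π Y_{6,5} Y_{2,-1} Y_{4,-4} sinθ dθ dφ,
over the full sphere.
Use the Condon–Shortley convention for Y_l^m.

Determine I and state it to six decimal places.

-0.204295

m-sum 0 ✓  L=12 even ✓  4≤4≤8 ✓
Π(2lᵢ+1) = 13×5×9 = 585
triangle coeff Δ(6,2,4) = 1/6435
Σ_t [2,2]: t=2:+1/2304 = 1/2304
(3j)²=5/143 [(6 2 4; 0 0 0)], sign=+1
Σ_t [1,1]: t=1:−1/241920 = -1/241920
(3j)²=1/39 [(6 2 4; 5 -1 -4)], sign=-1
⇒ 4πI² = 75/143
I = (-1)√(75/143/(4π)) = -0.20429497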